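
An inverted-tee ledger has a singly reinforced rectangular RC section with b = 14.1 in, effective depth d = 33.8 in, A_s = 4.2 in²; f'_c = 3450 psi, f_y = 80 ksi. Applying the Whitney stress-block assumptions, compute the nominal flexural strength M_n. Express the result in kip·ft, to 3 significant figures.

T = A_s f_y = 4.2 × 80 = 336 kips.
a = T/(0.85 f'_c b) = 336/(0.85 × 3.45 × 14.1) = 8.126 in.
M_n = T(d − a/2) = 336 × (33.8 − 4.063) = 9991.6 kip·in = 9991.6/12 = 832.63 kip·ft.

M_n ≈ 833 kip·ft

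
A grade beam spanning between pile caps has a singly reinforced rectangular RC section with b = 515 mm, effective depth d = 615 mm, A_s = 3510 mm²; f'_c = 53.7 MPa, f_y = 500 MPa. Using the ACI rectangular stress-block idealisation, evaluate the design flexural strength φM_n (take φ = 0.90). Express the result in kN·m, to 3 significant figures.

T = A_s f_y = 3510 × 500 = 1755000 N = 1755 kN.
From C = T: a = T/(0.85 f'_c b) = 1755000/(0.85 × 53.7 × 515) = 74.66 mm.
M_n = T(d − a/2) = 1755 kN × (615 − 37.33) mm = 1013.81 kN·m.
φM_n = 0.90 × 1013.81 = 912.43 kN·m.

φM_n ≈ 912 kN·m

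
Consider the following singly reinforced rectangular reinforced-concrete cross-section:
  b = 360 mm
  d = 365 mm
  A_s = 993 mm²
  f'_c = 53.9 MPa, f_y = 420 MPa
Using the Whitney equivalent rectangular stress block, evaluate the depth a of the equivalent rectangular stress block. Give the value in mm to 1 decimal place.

T = A_s f_y = 993 × 420 = 417060 N = 417.06 kN.
Setting C = 0.85 f'_c a b equal to T: a = 417060/(0.85 × 53.9 × 360) = 25.3 mm.

a ≈ 25.3 mm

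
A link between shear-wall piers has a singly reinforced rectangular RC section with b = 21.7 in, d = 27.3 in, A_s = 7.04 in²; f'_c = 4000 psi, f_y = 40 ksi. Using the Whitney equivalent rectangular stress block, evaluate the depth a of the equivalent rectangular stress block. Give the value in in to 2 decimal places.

T = A_s f_y = 7.04 × 40 = 281.6 kips.
a = T/(0.85 f'_c b) = 281.6/(0.85 × 4 × 21.7) = 3.82 in.

a ≈ 3.82 in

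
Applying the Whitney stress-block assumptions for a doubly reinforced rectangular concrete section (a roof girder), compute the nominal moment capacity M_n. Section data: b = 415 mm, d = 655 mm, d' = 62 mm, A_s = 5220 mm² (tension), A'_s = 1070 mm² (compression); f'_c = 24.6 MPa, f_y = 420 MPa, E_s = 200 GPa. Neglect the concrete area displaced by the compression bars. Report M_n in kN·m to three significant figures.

Assume both tension and compression steel yield.
Net tension couple steel: A_s − A'_s = 4150 mm².
a = (A_s − A'_s) f_y / (0.85 f'_c b) = 1743000/(0.85 × 24.6 × 415) = 200.86 mm.
c = a/β₁ = 200.86/0.85 = 236.31 mm; ε'_s = 0.003(c − d')/c = 0.0022 ≥ f_y/E_s = 0.0021, so compression steel does yield.
M_n = (A_s − A'_s) f_y (d − a/2) + A'_s f_y (d − d') = [1743000 × (655 − 100.43) + 449400 × (655 − 62)] × 10⁻⁶ = 966.62 + 266.49 = 1233.11 kN·m.

M_n ≈ 1230 kN·m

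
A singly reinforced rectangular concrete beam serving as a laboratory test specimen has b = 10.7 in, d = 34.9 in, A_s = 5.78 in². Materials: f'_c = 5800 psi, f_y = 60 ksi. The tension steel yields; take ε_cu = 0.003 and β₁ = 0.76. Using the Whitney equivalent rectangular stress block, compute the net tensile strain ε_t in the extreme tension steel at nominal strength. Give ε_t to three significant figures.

a = A_s f_y/(0.85 f'_c b) = 6.574 in.
β₁ = 0.76, so c = a/β₁ = 6.574/0.76 = 8.650 in.
From the linear strain diagram with ε_cu = 0.003: ε_t = 0.003 (d − c)/c = 0.003 × (34.9 − 8.650)/8.650 = 0.00910.
Since ε_t ≥ 0.005, the section is tension-controlled.

ε_t ≈ 0.00910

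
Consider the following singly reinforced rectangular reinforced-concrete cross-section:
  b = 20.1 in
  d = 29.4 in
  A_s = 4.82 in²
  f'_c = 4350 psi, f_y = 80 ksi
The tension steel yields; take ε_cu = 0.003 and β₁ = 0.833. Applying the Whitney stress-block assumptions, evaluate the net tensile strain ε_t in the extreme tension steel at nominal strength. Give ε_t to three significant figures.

ε_t ≈ 0.0112

a = A_s f_y/(0.85 f'_c b) = 5.188 in.
β₁ = 0.833, so c = a/β₁ = 5.188/0.833 = 6.228 in.
From the linear strain diagram with ε_cu = 0.003: ε_t = 0.003 (d − c)/c = 0.003 × (29.4 − 6.228)/6.228 = 0.0112.
Since ε_t ≥ 0.005, the section is tension-controlled.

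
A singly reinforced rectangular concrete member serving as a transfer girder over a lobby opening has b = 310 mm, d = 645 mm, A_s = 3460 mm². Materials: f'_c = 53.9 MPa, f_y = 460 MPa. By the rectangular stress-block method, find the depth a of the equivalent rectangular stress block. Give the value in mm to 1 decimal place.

T = A_s f_y = 3460 × 460 = 1591600 N = 1591.6 kN.
Setting C = 0.85 f'_c a b equal to T: a = 1591600/(0.85 × 53.9 × 310) = 112.1 mm.

a ≈ 112.1 mm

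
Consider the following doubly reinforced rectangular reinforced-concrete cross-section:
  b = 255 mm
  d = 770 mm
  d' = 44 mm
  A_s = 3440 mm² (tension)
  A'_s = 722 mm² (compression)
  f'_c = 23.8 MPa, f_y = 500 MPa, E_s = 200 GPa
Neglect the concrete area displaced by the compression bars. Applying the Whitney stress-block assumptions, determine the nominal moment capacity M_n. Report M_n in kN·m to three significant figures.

Assume both tension and compression steel yield.
Net tension couple steel: A_s − A'_s = 2718 mm².
a = (A_s − A'_s) f_y / (0.85 f'_c b) = 1359000/(0.85 × 23.8 × 255) = 263.44 mm.
c = a/β₁ = 263.44/0.85 = 309.93 mm; ε'_s = 0.003(c − d')/c = 0.0026 ≥ f_y/E_s = 0.0025, so compression steel does yield.
M_n = (A_s − A'_s) f_y (d − a/2) + A'_s f_y (d − d') = [1359000 × (770 − 131.72) + 361000 × (770 − 44)] × 10⁻⁶ = 867.42 + 262.09 = 1129.51 kN·m.

M_n ≈ 1130 kN·m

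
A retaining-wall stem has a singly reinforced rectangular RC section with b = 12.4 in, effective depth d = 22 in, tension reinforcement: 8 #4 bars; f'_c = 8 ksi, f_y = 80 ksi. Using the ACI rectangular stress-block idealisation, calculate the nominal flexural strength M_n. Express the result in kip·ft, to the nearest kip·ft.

A_s = 8 × 0.2 = 1.6 in².
T = A_s f_y = 1.6 × 80 = 128 kips.
a = T/(0.85 f'_c b) = 128/(0.85 × 8 × 12.4) = 1.518 in.
M_n = T(d − a/2) = 128 × (22 − 0.759) = 2718.8 kip·in = 2718.8/12 = 226.57 kip·ft.

M_n ≈ 227 kip·ft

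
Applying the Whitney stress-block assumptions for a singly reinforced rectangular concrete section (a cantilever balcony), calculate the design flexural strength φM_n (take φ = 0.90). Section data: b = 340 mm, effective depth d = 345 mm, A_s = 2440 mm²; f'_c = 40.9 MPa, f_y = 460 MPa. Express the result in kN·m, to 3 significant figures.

T = A_s f_y = 2440 × 460 = 1122400 N = 1122.4 kN.
From C = T: a = T/(0.85 f'_c b) = 1122400/(0.85 × 40.9 × 340) = 94.96 mm.
M_n = T(d − a/2) = 1122.4 kN × (345 − 47.48) mm = 333.94 kN·m.
φM_n = 0.90 × 333.94 = 300.55 kN·m.

φM_n ≈ 301 kN·m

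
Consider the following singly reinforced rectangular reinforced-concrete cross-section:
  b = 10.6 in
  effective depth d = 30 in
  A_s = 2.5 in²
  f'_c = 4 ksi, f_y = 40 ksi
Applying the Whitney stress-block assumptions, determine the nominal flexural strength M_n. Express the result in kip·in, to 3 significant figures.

T = A_s f_y = 2.5 × 40 = 100 kips.
a = T/(0.85 f'_c b) = 100/(0.85 × 4 × 10.6) = 2.775 in.
M_n = T(d − a/2) = 100 × (30 − 1.3875) = 2861.3 kip·in.

M_n ≈ 2860 kip·in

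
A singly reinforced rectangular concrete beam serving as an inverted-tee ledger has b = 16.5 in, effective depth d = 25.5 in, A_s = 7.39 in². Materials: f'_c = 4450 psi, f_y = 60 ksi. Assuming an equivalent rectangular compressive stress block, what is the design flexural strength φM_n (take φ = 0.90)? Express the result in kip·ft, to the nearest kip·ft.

T = A_s f_y = 7.39 × 60 = 443.4 kips.
a = T/(0.85 f'_c b) = 443.4/(0.85 × 4.45 × 16.5) = 7.104 in.
M_n = T(d − a/2) = 443.4 × (25.5 − 3.552) = 9731.7 kip·in = 9731.7/12 = 810.98 kip·ft.
φM_n = 0.90 × 810.98 = 729.88 kip·ft.

φM_n ≈ 730 kip·ft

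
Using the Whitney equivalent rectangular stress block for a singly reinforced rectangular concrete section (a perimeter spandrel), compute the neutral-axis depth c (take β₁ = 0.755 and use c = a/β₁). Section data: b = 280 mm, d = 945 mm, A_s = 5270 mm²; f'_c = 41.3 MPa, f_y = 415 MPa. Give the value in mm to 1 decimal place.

T = A_s f_y = 5270 × 415 = 2187050 N = 2187.05 kN.
Setting C = 0.85 f'_c a b equal to T: a = 2187050/(0.85 × 41.3 × 280) = 222.501 mm.
With β₁ = 0.755, c = a/β₁ = 222.501/0.755 = 294.7 mm.

c ≈ 294.7 mm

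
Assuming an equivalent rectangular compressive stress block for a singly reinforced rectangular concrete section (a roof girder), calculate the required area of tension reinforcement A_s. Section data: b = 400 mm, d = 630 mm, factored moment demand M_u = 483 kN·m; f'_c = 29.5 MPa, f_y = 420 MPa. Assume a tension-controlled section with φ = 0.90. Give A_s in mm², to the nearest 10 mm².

A_s ≈ 2190 mm²

M_n = M_u/φ = 483/0.90 = 536.667 kN·m.
With M_n = 0.85 f'_c a b (d − a/2), solve the quadratic for a:
a = d − √(d² − 2M_n/(0.85 f'_c b)) = 630 − √(630² − 2 × 536.667×10⁶/(0.85 × 29.5 × 400)) = 91.59 mm.
A_s = 0.85 f'_c a b / f_y = 0.85 × 29.5 × 91.59 × 400 / 420 = 2187.3 mm².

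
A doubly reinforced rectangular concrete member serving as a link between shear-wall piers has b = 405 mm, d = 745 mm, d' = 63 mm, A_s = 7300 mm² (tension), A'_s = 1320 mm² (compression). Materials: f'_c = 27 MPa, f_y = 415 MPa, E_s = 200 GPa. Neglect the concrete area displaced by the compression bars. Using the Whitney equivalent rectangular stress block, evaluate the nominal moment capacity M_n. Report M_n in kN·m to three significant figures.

M_n ≈ 1890 kN·m

Assume both tension and compression steel yield.
Net tension couple steel: A_s − A'_s = 5980 mm².
a = (A_s − A'_s) f_y / (0.85 f'_c b) = 2481700/(0.85 × 27 × 405) = 267.00 mm.
c = a/β₁ = 267.00/0.85 = 314.12 mm; ε'_s = 0.003(c − d')/c = 0.0024 ≥ f_y/E_s = 0.0021, so compression steel does yield.
M_n = (A_s − A'_s) f_y (d − a/2) + A'_s f_y (d − d') = [2481700 × (745 − 133.5) + 547800 × (745 − 63)] × 10⁻⁶ = 1517.56 + 373.60 = 1891.16 kN·m.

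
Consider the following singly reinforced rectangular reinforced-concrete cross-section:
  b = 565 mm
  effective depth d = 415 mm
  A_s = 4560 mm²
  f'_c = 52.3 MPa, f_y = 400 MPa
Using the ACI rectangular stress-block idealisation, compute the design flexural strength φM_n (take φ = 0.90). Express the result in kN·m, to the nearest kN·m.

T = A_s f_y = 4560 × 400 = 1824000 N = 1824 kN.
From C = T: a = T/(0.85 f'_c b) = 1824000/(0.85 × 52.3 × 565) = 72.62 mm.
M_n = T(d − a/2) = 1824 kN × (415 − 36.31) mm = 690.73 kN·m.
φM_n = 0.90 × 690.73 = 621.66 kN·m.

φM_n ≈ 622 kN·m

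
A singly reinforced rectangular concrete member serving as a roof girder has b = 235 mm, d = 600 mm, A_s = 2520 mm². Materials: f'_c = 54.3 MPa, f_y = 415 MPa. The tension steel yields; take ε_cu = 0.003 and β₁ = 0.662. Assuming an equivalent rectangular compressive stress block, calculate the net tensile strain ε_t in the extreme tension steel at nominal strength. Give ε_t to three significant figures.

a = A_s f_y/(0.85 f'_c b) = 96.42 mm.
β₁ = 0.662, so c = a/β₁ = 96.42/0.662 = 145.65 mm.
From the linear strain diagram with ε_cu = 0.003: ε_t = 0.003 (d − c)/c = 0.003 × (600 − 145.65)/145.65 = 0.00936.
Since ε_t ≥ 0.005, the section is tension-controlled.

ε_t ≈ 0.00936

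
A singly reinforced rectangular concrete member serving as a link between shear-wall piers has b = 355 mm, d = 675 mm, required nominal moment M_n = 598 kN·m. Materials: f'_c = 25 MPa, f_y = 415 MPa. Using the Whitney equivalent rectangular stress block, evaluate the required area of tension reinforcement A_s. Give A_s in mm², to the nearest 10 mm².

With M_n = 0.85 f'_c a b (d − a/2), solve the quadratic for a:
a = d − √(d² − 2M_n/(0.85 f'_c b)) = 675 − √(675² − 2 × 598×10⁶/(0.85 × 25 × 355)) = 129.95 mm.
A_s = 0.85 f'_c a b / f_y = 0.85 × 25 × 129.95 × 355 / 415 = 2362.2 mm².

A_s ≈ 2360 mm²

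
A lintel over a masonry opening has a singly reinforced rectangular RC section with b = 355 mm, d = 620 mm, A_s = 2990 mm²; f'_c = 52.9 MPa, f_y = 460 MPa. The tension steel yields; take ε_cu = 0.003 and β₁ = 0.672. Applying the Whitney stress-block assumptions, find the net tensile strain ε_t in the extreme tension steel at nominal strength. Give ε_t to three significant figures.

ε_t ≈ 0.0115

a = A_s f_y/(0.85 f'_c b) = 86.16 mm.
β₁ = 0.672, so c = a/β₁ = 86.16/0.672 = 128.21 mm.
From the linear strain diagram with ε_cu = 0.003: ε_t = 0.003 (d − c)/c = 0.003 × (620 − 128.21)/128.21 = 0.0115.
Since ε_t ≥ 0.005, the section is tension-controlled.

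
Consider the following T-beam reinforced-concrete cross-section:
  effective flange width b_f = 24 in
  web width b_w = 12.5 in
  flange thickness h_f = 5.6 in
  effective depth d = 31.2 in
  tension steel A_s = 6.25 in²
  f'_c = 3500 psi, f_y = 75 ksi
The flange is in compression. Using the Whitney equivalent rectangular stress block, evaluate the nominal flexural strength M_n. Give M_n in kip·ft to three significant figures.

Tension: T = A_s f_y = 6.25 × 75 = 468.75 kips.
Try a within the flange: a = T/(0.85 f'_c b_f) = 468.75/(0.85 × 3.5 × 24) = 6.565 in.
a = 6.565 > h_f = 5.6 in: the block extends into the web. Split into flange-overhang and web parts.
C_f = 0.85 f'_c (b_f − b_w) h_f = 0.85 × 3.5 × (24 − 12.5) × 5.6 = 191.6 kips.
Remaining web compression depth: a_w = (T − C_f)/(0.85 f'_c b_w) = (468.75 − 191.6)/(0.85 × 3.5 × 12.5) = 7.453 in.
M_n = C_f(d − h_f/2) + (T − C_f)(d − a_w/2) = 191.6 × (31.2 − 2.8) + 277.15 × (31.2 − 3.7265) = 5441.4 + 7614.3 = 13055.7 kip·in.
M_n = 13055.7/12 = 1087.98 kip·ft.

M_n ≈ 1090 kip·ft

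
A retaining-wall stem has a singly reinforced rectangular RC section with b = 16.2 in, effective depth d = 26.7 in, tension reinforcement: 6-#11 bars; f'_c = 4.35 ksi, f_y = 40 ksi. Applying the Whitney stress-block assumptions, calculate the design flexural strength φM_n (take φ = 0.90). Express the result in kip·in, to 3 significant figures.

φM_n ≈ 7940 kip·in

A_s = 6 × 1.56 = 9.36 in².
T = A_s f_y = 9.36 × 40 = 374.4 kips.
a = T/(0.85 f'_c b) = 374.4/(0.85 × 4.35 × 16.2) = 6.250 in.
M_n = T(d − a/2) = 374.4 × (26.7 − 3.125) = 8826.5 kip·in.
φM_n = 0.90 × 8826.5 = 7943.9 kip·in.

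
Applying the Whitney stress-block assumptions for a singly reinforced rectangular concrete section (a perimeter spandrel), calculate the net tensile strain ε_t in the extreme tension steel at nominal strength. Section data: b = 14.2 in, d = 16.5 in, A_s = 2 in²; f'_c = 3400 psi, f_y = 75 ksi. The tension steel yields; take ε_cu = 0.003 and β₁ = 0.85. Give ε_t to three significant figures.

a = A_s f_y/(0.85 f'_c b) = 3.655 in.
β₁ = 0.85, so c = a/β₁ = 3.655/0.85 = 4.300 in.
From the linear strain diagram with ε_cu = 0.003: ε_t = 0.003 (d − c)/c = 0.003 × (16.5 − 4.300)/4.300 = 0.00851.
Since ε_t ≥ 0.005, the section is tension-controlled.

ε_t ≈ 0.00851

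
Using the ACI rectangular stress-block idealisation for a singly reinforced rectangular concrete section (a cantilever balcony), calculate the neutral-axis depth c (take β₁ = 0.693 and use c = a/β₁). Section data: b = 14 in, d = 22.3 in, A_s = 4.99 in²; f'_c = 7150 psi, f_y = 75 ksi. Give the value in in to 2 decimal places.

T = A_s f_y = 4.99 × 75 = 374.25 kips.
a = T/(0.85 f'_c b) = 374.25/(0.85 × 7.15 × 14) = 4.3985 in.
With β₁ = 0.693, c = a/β₁ = 4.3985/0.693 = 6.35 in.

c ≈ 6.35 in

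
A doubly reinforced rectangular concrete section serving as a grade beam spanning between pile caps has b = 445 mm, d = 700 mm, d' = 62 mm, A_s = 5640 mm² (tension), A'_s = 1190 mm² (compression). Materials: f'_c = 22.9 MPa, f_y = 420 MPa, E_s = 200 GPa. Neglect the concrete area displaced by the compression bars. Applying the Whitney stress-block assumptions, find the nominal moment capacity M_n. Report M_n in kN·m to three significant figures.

Assume both tension and compression steel yield.
Net tension couple steel: A_s − A'_s = 4450 mm².
a = (A_s − A'_s) f_y / (0.85 f'_c b) = 1869000/(0.85 × 22.9 × 445) = 215.77 mm.
c = a/β₁ = 215.77/0.85 = 253.85 mm; ε'_s = 0.003(c − d')/c = 0.0023 ≥ f_y/E_s = 0.0021, so compression steel does yield.
M_n = (A_s − A'_s) f_y (d − a/2) + A'_s f_y (d − d') = [1869000 × (700 − 107.885) + 499800 × (700 − 62)] × 10⁻⁶ = 1106.66 + 318.87 = 1425.53 kN·m.

M_n ≈ 1430 kN·m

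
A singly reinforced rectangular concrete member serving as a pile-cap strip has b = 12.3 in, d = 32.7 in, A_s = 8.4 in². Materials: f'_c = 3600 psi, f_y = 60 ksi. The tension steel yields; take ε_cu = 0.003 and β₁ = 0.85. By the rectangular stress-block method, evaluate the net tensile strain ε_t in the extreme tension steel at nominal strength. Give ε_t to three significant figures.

a = A_s f_y/(0.85 f'_c b) = 13.391 in.
β₁ = 0.85, so c = a/β₁ = 13.391/0.85 = 15.754 in.
From the linear strain diagram with ε_cu = 0.003: ε_t = 0.003 (d − c)/c = 0.003 × (32.7 − 15.754)/15.754 = 0.00323.
ε_t < 0.004 — the section is over-reinforced for flexure under ACI limits.

ε_t ≈ 0.00323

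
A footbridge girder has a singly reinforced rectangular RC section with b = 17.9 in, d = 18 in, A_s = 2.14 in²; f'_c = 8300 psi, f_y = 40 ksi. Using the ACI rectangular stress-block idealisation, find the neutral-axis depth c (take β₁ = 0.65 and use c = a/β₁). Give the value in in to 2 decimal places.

T = A_s f_y = 2.14 × 40 = 85.6 kips.
a = T/(0.85 f'_c b) = 85.6/(0.85 × 8.3 × 17.9) = 0.6778 in.
With β₁ = 0.65, c = a/β₁ = 0.6778/0.65 = 1.04 in.

c ≈ 1.04 in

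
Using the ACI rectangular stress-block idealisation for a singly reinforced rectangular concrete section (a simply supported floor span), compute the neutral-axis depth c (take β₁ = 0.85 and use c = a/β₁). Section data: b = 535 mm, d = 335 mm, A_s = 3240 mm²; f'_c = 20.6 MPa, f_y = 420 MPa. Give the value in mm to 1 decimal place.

T = A_s f_y = 3240 × 420 = 1360800 N = 1360.8 kN.
Setting C = 0.85 f'_c a b equal to T: a = 1360800/(0.85 × 20.6 × 535) = 145.263 mm.
With β₁ = 0.85, c = a/β₁ = 145.263/0.85 = 170.9 mm.

c ≈ 170.9 mm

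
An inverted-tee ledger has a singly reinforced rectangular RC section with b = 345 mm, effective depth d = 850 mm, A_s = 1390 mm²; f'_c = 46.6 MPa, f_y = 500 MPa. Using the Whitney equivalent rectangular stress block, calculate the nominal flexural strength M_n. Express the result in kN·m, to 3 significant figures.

M_n ≈ 573 kN·m

T = A_s f_y = 1390 × 500 = 695000 N = 695 kN.
From C = T: a = T/(0.85 f'_c b) = 695000/(0.85 × 46.6 × 345) = 50.86 mm.
M_n = T(d − a/2) = 695 kN × (850 − 25.43) mm = 573.08 kN·m.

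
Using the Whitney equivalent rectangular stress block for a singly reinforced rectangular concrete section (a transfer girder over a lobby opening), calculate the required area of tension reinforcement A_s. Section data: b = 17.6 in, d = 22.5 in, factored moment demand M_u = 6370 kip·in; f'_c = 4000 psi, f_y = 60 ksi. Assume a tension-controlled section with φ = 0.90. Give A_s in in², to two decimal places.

A_s ≈ 6.06 in²

M_n = M_u/φ = 6370/0.90 = 7077.78 kip·in.
From M_n = 0.85 f'_c a b (d − a/2):
a = d − √(d² − 2M_n/(0.85 f'_c b)) = 22.5 − √(22.5² − 2 × 7077.78/(0.85 × 4 × 17.6)) = 6.078 in.
A_s = 0.85 f'_c a b / f_y = 0.85 × 4 × 6.078 × 17.6 / 60 = 6.062 in².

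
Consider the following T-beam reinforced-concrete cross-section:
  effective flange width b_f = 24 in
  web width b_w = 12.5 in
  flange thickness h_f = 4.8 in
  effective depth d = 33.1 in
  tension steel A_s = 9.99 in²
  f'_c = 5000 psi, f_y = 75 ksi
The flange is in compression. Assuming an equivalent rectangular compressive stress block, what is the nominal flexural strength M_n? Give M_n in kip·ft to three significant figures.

M_n ≈ 1810 kip·ft

Tension: T = A_s f_y = 9.99 × 75 = 749.25 kips.
Try a within the flange: a = T/(0.85 f'_c b_f) = 749.25/(0.85 × 5 × 24) = 7.346 in.
a = 7.346 > h_f = 4.8 in: the block extends into the web. Split into flange-overhang and web parts.
C_f = 0.85 f'_c (b_f − b_w) h_f = 0.85 × 5 × (24 − 12.5) × 4.8 = 234.6 kips.
Remaining web compression depth: a_w = (T − C_f)/(0.85 f'_c b_w) = (749.25 − 234.6)/(0.85 × 5 × 12.5) = 9.688 in.
M_n = C_f(d − h_f/2) + (T − C_f)(d − a_w/2) = 234.6 × (33.1 − 2.4) + 514.65 × (33.1 − 4.844) = 7202.2 + 14542.0 = 21744.2 kip·in.
M_n = 21744.2/12 = 1812.02 kip·ft.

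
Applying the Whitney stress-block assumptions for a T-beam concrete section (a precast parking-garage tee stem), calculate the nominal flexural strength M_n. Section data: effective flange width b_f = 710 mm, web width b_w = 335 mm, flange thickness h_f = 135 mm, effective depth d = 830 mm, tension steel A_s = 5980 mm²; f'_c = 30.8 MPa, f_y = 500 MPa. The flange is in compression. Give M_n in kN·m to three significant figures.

Tension: T = A_s f_y = 5980 × 500 = 2990000 N.
Try a within the flange: a = T/(0.85 f'_c b_f) = 2990000/(0.85 × 30.8 × 710) = 160.86 mm.
a = 160.86 > h_f = 135 mm: the block extends into the web. Split into flange-overhang and web parts.
C_f = 0.85 f'_c (b_f − b_w) h_f = 0.85 × 30.8 × (710 − 335) × 135 = 1325363 N.
Remaining web compression depth: a_w = (T − C_f)/(0.85 f'_c b_w) = (2990000 − 1325363)/(0.85 × 30.8 × 335) = 189.80 mm.
M_n = C_f(d − h_f/2) + (T − C_f)(d − a_w/2) = 1325363 × (830 − 67.5) + 1664637 × (830 − 94.9) = 1010.59 + 1223.67 = 2234.26 × 10⁶ N·mm.
M_n = 2234.26 kN·m.

M_n ≈ 2230 kN·m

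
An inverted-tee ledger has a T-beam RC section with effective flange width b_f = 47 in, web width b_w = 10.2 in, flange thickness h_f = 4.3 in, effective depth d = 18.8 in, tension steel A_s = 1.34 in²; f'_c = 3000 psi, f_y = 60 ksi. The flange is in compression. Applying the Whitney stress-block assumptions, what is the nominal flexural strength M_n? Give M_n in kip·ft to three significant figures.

M_n ≈ 124 kip·ft

Tension: T = A_s f_y = 1.34 × 60 = 80.4 kips.
Try a within the flange: a = T/(0.85 f'_c b_f) = 80.4/(0.85 × 3 × 47) = 0.671 in.
Since a = 0.671 ≤ h_f = 4.3 in, the stress block lies entirely in the flange; analyse as a rectangular beam of width b_f.
M_n = T(d − a/2) = 80.4 × (18.8 − 0.3355) = 1484.5 kip·in.
M_n = 1484.5/12 = 123.71 kip·ft.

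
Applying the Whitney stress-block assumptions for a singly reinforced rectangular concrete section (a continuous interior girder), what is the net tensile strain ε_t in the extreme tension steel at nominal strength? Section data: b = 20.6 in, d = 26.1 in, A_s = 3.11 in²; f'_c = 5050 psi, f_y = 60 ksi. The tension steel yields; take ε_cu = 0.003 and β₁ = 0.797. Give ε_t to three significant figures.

ε_t ≈ 0.0266

a = A_s f_y/(0.85 f'_c b) = 2.110 in.
β₁ = 0.797, so c = a/β₁ = 2.110/0.797 = 2.647 in.
From the linear strain diagram with ε_cu = 0.003: ε_t = 0.003 (d − c)/c = 0.003 × (26.1 − 2.647)/2.647 = 0.0266.
Since ε_t ≥ 0.005, the section is tension-controlled.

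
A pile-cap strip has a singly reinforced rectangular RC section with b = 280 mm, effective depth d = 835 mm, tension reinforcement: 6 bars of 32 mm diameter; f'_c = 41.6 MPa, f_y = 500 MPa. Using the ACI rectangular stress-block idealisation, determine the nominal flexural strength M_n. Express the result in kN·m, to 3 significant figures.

A_s = 6 × 804 = 4824 mm².
T = A_s f_y = 4824 × 500 = 2412000 N = 2412 kN.
From C = T: a = T/(0.85 f'_c b) = 2412000/(0.85 × 41.6 × 280) = 243.62 mm.
M_n = T(d − a/2) = 2412 kN × (835 − 121.81) mm = 1720.21 kN·m.

M_n ≈ 1720 kN·m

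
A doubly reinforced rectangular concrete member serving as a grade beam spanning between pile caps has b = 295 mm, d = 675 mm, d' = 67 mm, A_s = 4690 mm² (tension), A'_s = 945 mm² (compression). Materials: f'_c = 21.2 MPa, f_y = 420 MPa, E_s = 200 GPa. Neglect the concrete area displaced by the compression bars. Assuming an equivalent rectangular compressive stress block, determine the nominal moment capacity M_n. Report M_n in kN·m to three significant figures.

Assume both tension and compression steel yield.
Net tension couple steel: A_s − A'_s = 3745 mm².
a = (A_s − A'_s) f_y / (0.85 f'_c b) = 1572900/(0.85 × 21.2 × 295) = 295.89 mm.
c = a/β₁ = 295.89/0.85 = 348.11 mm; ε'_s = 0.003(c − d')/c = 0.0024 ≥ f_y/E_s = 0.0021, so compression steel does yield.
M_n = (A_s − A'_s) f_y (d − a/2) + A'_s f_y (d − d') = [1572900 × (675 − 147.945) + 396900 × (675 − 67)] × 10⁻⁶ = 829.00 + 241.32 = 1070.32 kN·m.

M_n ≈ 1070 kN·m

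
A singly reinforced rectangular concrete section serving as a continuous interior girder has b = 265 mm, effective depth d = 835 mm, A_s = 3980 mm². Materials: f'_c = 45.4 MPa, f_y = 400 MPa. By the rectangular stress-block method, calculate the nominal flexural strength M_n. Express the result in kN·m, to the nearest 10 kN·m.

M_n ≈ 1210 kN·m

T = A_s f_y = 3980 × 400 = 1592000 N = 1592 kN.
From C = T: a = T/(0.85 f'_c b) = 1592000/(0.85 × 45.4 × 265) = 155.68 mm.
M_n = T(d − a/2) = 1592 kN × (835 − 77.84) mm = 1205.40 kN·m.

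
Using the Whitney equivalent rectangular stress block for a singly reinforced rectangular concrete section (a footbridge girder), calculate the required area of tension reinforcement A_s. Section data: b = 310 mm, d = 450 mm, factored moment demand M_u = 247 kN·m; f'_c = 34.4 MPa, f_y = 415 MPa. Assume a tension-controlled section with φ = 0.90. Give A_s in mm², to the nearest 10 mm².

A_s ≈ 1600 mm²

M_n = M_u/φ = 247/0.90 = 274.444 kN·m.
With M_n = 0.85 f'_c a b (d − a/2), solve the quadratic for a:
a = d − √(d² − 2M_n/(0.85 f'_c b)) = 450 − √(450² − 2 × 274.444×10⁶/(0.85 × 34.4 × 310)) = 73.24 mm.
A_s = 0.85 f'_c a b / f_y = 0.85 × 34.4 × 73.24 × 310 / 415 = 1599.7 mm².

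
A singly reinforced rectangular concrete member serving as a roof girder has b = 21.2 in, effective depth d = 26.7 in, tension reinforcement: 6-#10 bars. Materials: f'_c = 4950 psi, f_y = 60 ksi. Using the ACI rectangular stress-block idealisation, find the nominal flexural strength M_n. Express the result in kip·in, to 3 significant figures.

M_n ≈ 11000 kip·in

A_s = 6 × 1.27 = 7.62 in².
T = A_s f_y = 7.62 × 60 = 457.2 kips.
a = T/(0.85 f'_c b) = 457.2/(0.85 × 4.95 × 21.2) = 5.126 in.
M_n = T(d − a/2) = 457.2 × (26.7 − 2.563) = 11035.4 kip·in.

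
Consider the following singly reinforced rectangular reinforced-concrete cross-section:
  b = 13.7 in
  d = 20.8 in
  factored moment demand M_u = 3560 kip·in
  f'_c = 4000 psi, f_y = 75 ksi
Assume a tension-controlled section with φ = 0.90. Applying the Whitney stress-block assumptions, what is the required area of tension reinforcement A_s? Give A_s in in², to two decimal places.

A_s ≈ 2.85 in²

M_n = M_u/φ = 3560/0.90 = 3955.56 kip·in.
From M_n = 0.85 f'_c a b (d − a/2):
a = d − √(d² − 2M_n/(0.85 f'_c b)) = 20.8 − √(20.8² − 2 × 3955.56/(0.85 × 4 × 13.7)) = 4.589 in.
A_s = 0.85 f'_c a b / f_y = 0.85 × 4 × 4.589 × 13.7 / 75 = 2.850 in².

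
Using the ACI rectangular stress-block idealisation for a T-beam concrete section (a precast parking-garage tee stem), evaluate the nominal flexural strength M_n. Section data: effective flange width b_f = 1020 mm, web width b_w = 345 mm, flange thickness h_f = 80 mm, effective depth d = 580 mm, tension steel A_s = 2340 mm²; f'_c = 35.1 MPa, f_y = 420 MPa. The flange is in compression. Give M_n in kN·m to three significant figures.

Tension: T = A_s f_y = 2340 × 420 = 982800 N.
Try a within the flange: a = T/(0.85 f'_c b_f) = 982800/(0.85 × 35.1 × 1020) = 32.30 mm.
Since a = 32.30 ≤ h_f = 80 mm, the stress block lies entirely in the flange; analyse as a rectangular beam of width b_f.
M_n = T(d − a/2) = 982800 × (580 − 16.15) = 554.15 × 10⁶ N·mm.
M_n = 554.15 kN·m.

M_n ≈ 554 kN·m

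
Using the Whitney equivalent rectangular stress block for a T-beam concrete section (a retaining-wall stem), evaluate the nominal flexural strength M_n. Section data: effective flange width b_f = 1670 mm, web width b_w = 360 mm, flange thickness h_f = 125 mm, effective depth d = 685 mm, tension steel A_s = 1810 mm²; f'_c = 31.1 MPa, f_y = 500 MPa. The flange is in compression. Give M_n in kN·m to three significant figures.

M_n ≈ 611 kN·m

Tension: T = A_s f_y = 1810 × 500 = 905000 N.
Try a within the flange: a = T/(0.85 f'_c b_f) = 905000/(0.85 × 31.1 × 1670) = 20.50 mm.
Since a = 20.50 ≤ h_f = 125 mm, the stress block lies entirely in the flange; analyse as a rectangular beam of width b_f.
M_n = T(d − a/2) = 905000 × (685 − 10.25) = 610.65 × 10⁶ N·mm.
M_n = 610.65 kN·m.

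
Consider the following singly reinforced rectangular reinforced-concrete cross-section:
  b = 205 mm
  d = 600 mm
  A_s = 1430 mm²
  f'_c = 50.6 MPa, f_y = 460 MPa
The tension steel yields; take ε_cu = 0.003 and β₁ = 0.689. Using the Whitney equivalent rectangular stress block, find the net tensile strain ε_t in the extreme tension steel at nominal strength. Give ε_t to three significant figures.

ε_t ≈ 0.0136

a = A_s f_y/(0.85 f'_c b) = 74.61 mm.
β₁ = 0.689, so c = a/β₁ = 74.61/0.689 = 108.29 mm.
From the linear strain diagram with ε_cu = 0.003: ε_t = 0.003 (d − c)/c = 0.003 × (600 − 108.29)/108.29 = 0.0136.
Since ε_t ≥ 0.005, the section is tension-controlled.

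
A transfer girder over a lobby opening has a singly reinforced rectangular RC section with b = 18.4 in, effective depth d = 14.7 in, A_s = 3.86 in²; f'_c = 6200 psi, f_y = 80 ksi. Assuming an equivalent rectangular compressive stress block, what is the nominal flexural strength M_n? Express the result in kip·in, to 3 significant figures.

T = A_s f_y = 3.86 × 80 = 308.8 kips.
a = T/(0.85 f'_c b) = 308.8/(0.85 × 6.2 × 18.4) = 3.185 in.
M_n = T(d − a/2) = 308.8 × (14.7 − 1.5925) = 4047.6 kip·in.

M_n ≈ 4050 kip·in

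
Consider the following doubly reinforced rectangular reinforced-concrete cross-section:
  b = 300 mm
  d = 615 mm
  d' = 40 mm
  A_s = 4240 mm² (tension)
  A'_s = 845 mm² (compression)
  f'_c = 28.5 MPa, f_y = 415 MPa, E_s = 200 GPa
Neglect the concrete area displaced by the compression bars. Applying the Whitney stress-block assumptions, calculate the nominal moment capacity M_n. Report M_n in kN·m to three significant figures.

Assume both tension and compression steel yield.
Net tension couple steel: A_s − A'_s = 3395 mm².
a = (A_s − A'_s) f_y / (0.85 f'_c b) = 1408925/(0.85 × 28.5 × 300) = 193.87 mm.
c = a/β₁ = 193.87/0.846 = 229.16 mm; ε'_s = 0.003(c − d')/c = 0.0025 ≥ f_y/E_s = 0.0021, so compression steel does yield.
M_n = (A_s − A'_s) f_y (d − a/2) + A'_s f_y (d − d') = [1408925 × (615 − 96.935) + 350675 × (615 − 40)] × 10⁻⁶ = 729.91 + 201.64 = 931.55 kN·m.

M_n ≈ 932 kN·m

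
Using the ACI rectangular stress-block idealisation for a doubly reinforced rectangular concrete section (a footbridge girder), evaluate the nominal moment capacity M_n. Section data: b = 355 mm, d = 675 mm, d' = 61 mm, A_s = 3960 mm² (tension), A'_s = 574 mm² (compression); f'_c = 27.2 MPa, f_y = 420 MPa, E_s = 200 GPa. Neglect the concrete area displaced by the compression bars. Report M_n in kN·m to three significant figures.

M_n ≈ 985 kN·m

Assume both tension and compression steel yield.
Net tension couple steel: A_s − A'_s = 3386 mm².
a = (A_s − A'_s) f_y / (0.85 f'_c b) = 1422120/(0.85 × 27.2 × 355) = 173.27 mm.
c = a/β₁ = 173.27/0.85 = 203.85 mm; ε'_s = 0.003(c − d')/c = 0.0021 ≥ f_y/E_s = 0.0021, so compression steel does yield.
M_n = (A_s − A'_s) f_y (d − a/2) + A'_s f_y (d − d') = [1422120 × (675 − 86.635) + 241080 × (675 − 61)] × 10⁻⁶ = 836.73 + 148.02 = 984.75 kN·m.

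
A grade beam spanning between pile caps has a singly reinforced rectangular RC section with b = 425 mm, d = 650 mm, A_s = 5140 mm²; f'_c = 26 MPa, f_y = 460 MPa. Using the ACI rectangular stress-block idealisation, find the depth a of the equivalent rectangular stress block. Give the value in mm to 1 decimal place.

a ≈ 251.7 mm

T = A_s f_y = 5140 × 460 = 2364400 N = 2364.4 kN.
Setting C = 0.85 f'_c a b equal to T: a = 2364400/(0.85 × 26 × 425) = 251.7 mm.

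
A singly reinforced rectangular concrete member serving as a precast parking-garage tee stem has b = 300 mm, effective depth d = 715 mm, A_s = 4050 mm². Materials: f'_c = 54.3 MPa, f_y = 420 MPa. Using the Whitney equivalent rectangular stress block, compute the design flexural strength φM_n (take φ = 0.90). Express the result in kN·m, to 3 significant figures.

T = A_s f_y = 4050 × 420 = 1701000 N = 1701 kN.
From C = T: a = T/(0.85 f'_c b) = 1701000/(0.85 × 54.3 × 300) = 122.85 mm.
M_n = T(d − a/2) = 1701 kN × (715 − 61.425) mm = 1111.73 kN·m.
φM_n = 0.90 × 1111.73 = 1000.56 kN·m.

φM_n ≈ 1000 kN·m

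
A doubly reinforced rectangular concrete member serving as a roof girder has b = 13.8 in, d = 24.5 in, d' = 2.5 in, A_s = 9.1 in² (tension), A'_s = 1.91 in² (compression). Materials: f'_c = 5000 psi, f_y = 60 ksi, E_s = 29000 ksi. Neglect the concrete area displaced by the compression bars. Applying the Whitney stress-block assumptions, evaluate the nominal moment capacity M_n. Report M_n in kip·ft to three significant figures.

M_n ≈ 959 kip·ft

Assume both steels yield.
a = (A_s − A'_s) f_y/(0.85 f'_c b) = (9.1 − 1.91) × 60/(0.85 × 5 × 13.8) = 7.355 in.
c = a/β₁ = 7.355/0.8 = 9.194 in; ε'_s = 0.003(c − d')/c = 0.0022 ≥ ε_y = 0.0021, so the compression steel yields.
M_n = (A_s − A'_s) f_y (d − a/2) + A'_s f_y (d − d') = 431.4 × (24.5 − 3.6775) + 114.6 × (24.5 − 2.5) = 8982.8 + 2521.2 = 11504.0 kip·in = 11504.0/12 = 958.67 kip·ft.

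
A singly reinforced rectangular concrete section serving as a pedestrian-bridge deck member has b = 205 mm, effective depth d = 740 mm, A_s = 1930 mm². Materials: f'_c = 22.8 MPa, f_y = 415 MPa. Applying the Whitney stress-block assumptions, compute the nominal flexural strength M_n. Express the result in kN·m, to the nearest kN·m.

T = A_s f_y = 1930 × 415 = 800950 N = 800.95 kN.
From C = T: a = T/(0.85 f'_c b) = 800950/(0.85 × 22.8 × 205) = 201.60 mm.
M_n = T(d − a/2) = 800.95 kN × (740 − 100.8) mm = 511.97 kN·m.

M_n ≈ 512 kN·m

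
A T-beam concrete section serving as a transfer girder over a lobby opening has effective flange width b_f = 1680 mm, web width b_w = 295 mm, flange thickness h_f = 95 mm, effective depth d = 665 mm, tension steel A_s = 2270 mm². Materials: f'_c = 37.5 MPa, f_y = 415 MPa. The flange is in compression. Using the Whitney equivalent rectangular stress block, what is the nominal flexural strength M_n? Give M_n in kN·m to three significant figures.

Tension: T = A_s f_y = 2270 × 415 = 942050 N.
Try a within the flange: a = T/(0.85 f'_c b_f) = 942050/(0.85 × 37.5 × 1680) = 17.59 mm.
Since a = 17.59 ≤ h_f = 95 mm, the stress block lies entirely in the flange; analyse as a rectangular beam of width b_f.
M_n = T(d − a/2) = 942050 × (665 − 8.795) = 618.18 × 10⁶ N·mm.
M_n = 618.18 kN·m.

M_n ≈ 618 kN·m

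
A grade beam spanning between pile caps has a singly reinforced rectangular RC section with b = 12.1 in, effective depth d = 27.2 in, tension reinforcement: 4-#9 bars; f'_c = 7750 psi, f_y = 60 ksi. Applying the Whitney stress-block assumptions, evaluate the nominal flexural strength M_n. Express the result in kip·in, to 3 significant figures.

M_n ≈ 6170 kip·in

A_s = 4 × 1 = 4 in².
T = A_s f_y = 4 × 60 = 240 kips.
a = T/(0.85 f'_c b) = 240/(0.85 × 7.75 × 12.1) = 3.011 in.
M_n = T(d − a/2) = 240 × (27.2 − 1.5055) = 6166.7 kip·in.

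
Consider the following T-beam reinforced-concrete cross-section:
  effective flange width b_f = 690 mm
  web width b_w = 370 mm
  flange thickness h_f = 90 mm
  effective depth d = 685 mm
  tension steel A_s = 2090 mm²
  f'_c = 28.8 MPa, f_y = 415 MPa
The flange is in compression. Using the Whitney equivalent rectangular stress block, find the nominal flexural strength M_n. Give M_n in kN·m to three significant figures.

Tension: T = A_s f_y = 2090 × 415 = 867350 N.
Try a within the flange: a = T/(0.85 f'_c b_f) = 867350/(0.85 × 28.8 × 690) = 51.35 mm.
Since a = 51.35 ≤ h_f = 90 mm, the stress block lies entirely in the flange; analyse as a rectangular beam of width b_f.
M_n = T(d − a/2) = 867350 × (685 − 25.675) = 571.87 × 10⁶ N·mm.
M_n = 571.87 kN·m.

M_n ≈ 572 kN·m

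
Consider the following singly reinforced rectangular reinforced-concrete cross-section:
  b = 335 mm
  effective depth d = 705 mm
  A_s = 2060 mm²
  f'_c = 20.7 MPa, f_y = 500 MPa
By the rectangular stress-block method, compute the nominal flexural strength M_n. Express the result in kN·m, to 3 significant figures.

M_n ≈ 636 kN·m

T = A_s f_y = 2060 × 500 = 1030000 N = 1030 kN.
From C = T: a = T/(0.85 f'_c b) = 1030000/(0.85 × 20.7 × 335) = 174.74 mm.
M_n = T(d − a/2) = 1030 kN × (705 − 87.37) mm = 636.16 kN·m.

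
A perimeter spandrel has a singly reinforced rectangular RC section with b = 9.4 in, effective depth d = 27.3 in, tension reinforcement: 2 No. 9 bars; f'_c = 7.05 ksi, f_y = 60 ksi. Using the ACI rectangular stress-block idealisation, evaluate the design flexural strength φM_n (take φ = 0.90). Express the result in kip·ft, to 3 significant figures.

φM_n ≈ 236 kip·ft

A_s = 2 × 1 = 2 in².
T = A_s f_y = 2 × 60 = 120 kips.
a = T/(0.85 f'_c b) = 120/(0.85 × 7.05 × 9.4) = 2.130 in.
M_n = T(d − a/2) = 120 × (27.3 − 1.065) = 3148.2 kip·in = 3148.2/12 = 262.35 kip·ft.
φM_n = 0.90 × 262.35 = 236.12 kip·ft.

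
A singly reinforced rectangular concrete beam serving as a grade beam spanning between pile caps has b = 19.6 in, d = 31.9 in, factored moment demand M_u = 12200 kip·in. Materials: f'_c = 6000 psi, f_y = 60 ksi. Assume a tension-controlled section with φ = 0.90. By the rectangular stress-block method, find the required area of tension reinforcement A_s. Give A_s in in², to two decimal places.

A_s ≈ 7.63 in²

M_n = M_u/φ = 12200/0.90 = 13555.6 kip·in.
From M_n = 0.85 f'_c a b (d − a/2):
a = d − √(d² − 2M_n/(0.85 f'_c b)) = 31.9 − √(31.9² − 2 × 13555.6/(0.85 × 6 × 19.6)) = 4.580 in.
A_s = 0.85 f'_c a b / f_y = 0.85 × 6 × 4.580 × 19.6 / 60 = 7.630 in².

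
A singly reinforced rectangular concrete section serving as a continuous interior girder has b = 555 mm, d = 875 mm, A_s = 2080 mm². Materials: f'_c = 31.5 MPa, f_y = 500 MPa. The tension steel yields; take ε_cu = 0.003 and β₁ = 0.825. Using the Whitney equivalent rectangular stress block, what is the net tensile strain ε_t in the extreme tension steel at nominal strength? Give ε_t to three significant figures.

a = A_s f_y/(0.85 f'_c b) = 69.99 mm.
β₁ = 0.825, so c = a/β₁ = 69.99/0.825 = 84.84 mm.
From the linear strain diagram with ε_cu = 0.003: ε_t = 0.003 (d − c)/c = 0.003 × (875 − 84.84)/84.84 = 0.0279.
Since ε_t ≥ 0.005, the section is tension-controlled.

ε_t ≈ 0.0279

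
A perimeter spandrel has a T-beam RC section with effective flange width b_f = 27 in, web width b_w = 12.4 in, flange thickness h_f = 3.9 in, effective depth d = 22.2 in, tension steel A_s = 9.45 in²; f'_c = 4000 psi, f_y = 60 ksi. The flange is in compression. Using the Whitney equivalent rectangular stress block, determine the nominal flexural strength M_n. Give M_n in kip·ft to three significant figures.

Tension: T = A_s f_y = 9.45 × 60 = 567 kips.
Try a within the flange: a = T/(0.85 f'_c b_f) = 567/(0.85 × 4 × 27) = 6.176 in.
a = 6.176 > h_f = 3.9 in: the block extends into the web. Split into flange-overhang and web parts.
C_f = 0.85 f'_c (b_f − b_w) h_f = 0.85 × 4 × (27 − 12.4) × 3.9 = 193.6 kips.
Remaining web compression depth: a_w = (T − C_f)/(0.85 f'_c b_w) = (567 − 193.6)/(0.85 × 4 × 12.4) = 8.857 in.
M_n = C_f(d − h_f/2) + (T − C_f)(d − a_w/2) = 193.6 × (22.2 − 1.95) + 373.4 × (22.2 − 4.4285) = 3920.4 + 6635.9 = 10556.3 kip·in.
M_n = 10556.3/12 = 879.69 kip·ft.

M_n ≈ 880 kip·ft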